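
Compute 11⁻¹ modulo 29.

Apply the Euclidean algorithm and back-substitute:
29 = 2×11 + 7
11 = 1×7 + 4
7 = 1×4 + 3
4 = 1×3 + 1
3 = 3×1 + 0
gcd(11, 29) = 1, so the inverse exists.
Bézout: 1 = −3×29 + 8×11.
So 11⁻¹ ≡ 8 (mod 29).

8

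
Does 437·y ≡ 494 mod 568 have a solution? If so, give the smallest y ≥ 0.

174

gcd(437, 568) = 1, so a unique solution mod 568 exists.
437⁻¹ ≡ 13 (mod 568).
y ≡ 13·494 ≡ 174 (mod 568).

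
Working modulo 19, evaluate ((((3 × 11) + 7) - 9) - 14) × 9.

3 × 11 = 33 ≡ 14 (mod 19)
14 + 7 = 21 ≡ 2 (mod 19)
2 - 9 = -7 ≡ 12 (mod 19)
12 - 14 = -2 ≡ 17 (mod 19)
17 × 9 = 153 ≡ 1 (mod 19)

1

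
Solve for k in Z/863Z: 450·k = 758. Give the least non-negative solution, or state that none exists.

gcd(450, 863) = 1, so a unique solution mod 863 exists.
450⁻¹ ≡ 140 (mod 863).
k ≡ 140·758 ≡ 834 (mod 863).

834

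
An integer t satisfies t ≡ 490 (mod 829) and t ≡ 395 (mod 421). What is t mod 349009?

829⁻¹ mod 421: 829*259 ≡ 1 (mod 421), so 829⁻¹ ≡ 259.
t = 490 + 829*((395 − 490)*259 mod 421) = 490 + 829*234 = 194476.

194476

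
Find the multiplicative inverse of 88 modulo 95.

By the extended Euclidean algorithm:
95 = 1·88 + 7
88 = 12·7 + 4
7 = 1·4 + 3
4 = 1·3 + 1
3 = 3·1 + 0
gcd(88, 95) = 1, so the inverse exists.
Bézout: 1 = −25·95 + 27·88.
So 88⁻¹ ≡ 27 (mod 95).

27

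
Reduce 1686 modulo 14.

1686 = 120*14 + 6, so 1686 ≡ 6 (mod 14).

6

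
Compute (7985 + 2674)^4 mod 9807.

7985 + 2674 = 10659 ≡ 852 (mod 9807)
(852)^4 ≡ 5175 (mod 9807)

5175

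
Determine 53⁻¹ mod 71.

67

Apply the Euclidean algorithm and back-substitute:
71 = 1×53 + 18
53 = 2×18 + 17
18 = 1×17 + 1
17 = 17×1 + 0
gcd(53, 71) = 1, so the inverse exists.
Back-substitute for 1:
1 = 1×18 − 1×17
  = −1×53 + 3×18
  = 3×71 − 4×53
So 53⁻¹ ≡ −4 ≡ 67 (mod 71).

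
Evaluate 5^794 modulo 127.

794 in binary is 1100011010, i.e. 794 = 512 + 256 + 16 + 8 + 2.
5^1 ≡ 5 (mod 127)
5^2 ≡ 5^2 = 25 (mod 127)
5^4 ≡ 25^2 = 625 ≡ 117 (mod 127)
5^8 ≡ 117^2 = 13689 ≡ 100 (mod 127)
5^16 ≡ 100^2 = 10000 ≡ 94 (mod 127)
5^32 ≡ 94^2 = 8836 ≡ 73 (mod 127)
5^64 ≡ 73^2 = 5329 ≡ 122 (mod 127)
5^128 ≡ 122^2 = 14884 ≡ 25 (mod 127)
5^256 ≡ 25^2 = 625 ≡ 117 (mod 127)
5^512 ≡ 117^2 = 13689 ≡ 100 (mod 127)
5^794 = 5^512 × 5^256 × 5^16 × 5^8 × 5^2 ≡ 100 × 117 × 94 × 100 × 25 (mod 127).
Accumulate the product:
100 × 117 = 11700 ≡ 16
16 × 94 = 1504 ≡ 107
107 × 100 = 10700 ≡ 32
32 × 25 = 800 ≡ 38

38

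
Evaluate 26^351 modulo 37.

1

26^1 ≡ 26 (mod 37)
26^2 ≡ 26^2 = 676 ≡ 10 (mod 37)
26^4 ≡ 10^2 = 100 ≡ 26 (mod 37)
26^8 ≡ 26^2 = 676 ≡ 10 (mod 37)
26^16 ≡ 10^2 = 100 ≡ 26 (mod 37)
26^32 ≡ 26^2 = 676 ≡ 10 (mod 37)
26^64 ≡ 10^2 = 100 ≡ 26 (mod 37)
26^128 ≡ 26^2 = 676 ≡ 10 (mod 37)
26^256 ≡ 10^2 = 100 ≡ 26 (mod 37)
26^351 = 26^256 * 26^64 * 26^16 * 26^8 * 26^4 * 26^2 * 26^1 ≡ 26 * 26 * 26 * 10 * 26 * 10 * 26 (mod 37).
Accumulate the product:
26 * 26 = 676 ≡ 10
10 * 26 = 260 ≡ 1
1 * 10 = 10
10 * 26 = 260 ≡ 1
1 * 10 = 10
10 * 26 = 260 ≡ 1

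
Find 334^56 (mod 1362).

1264

By square-and-multiply:
56 in binary is 111000, i.e. 56 = 32 + 16 + 8.
334^1 ≡ 334 (mod 1362)
334^2 ≡ 334^2 = 111556 ≡ 1234 (mod 1362)
334^4 ≡ 1234^2 = 1522756 ≡ 40 (mod 1362)
334^8 ≡ 40^2 = 1600 ≡ 238 (mod 1362)
334^16 ≡ 238^2 = 56644 ≡ 802 (mod 1362)
334^32 ≡ 802^2 = 643204 ≡ 340 (mod 1362)
334^56 = 334^32 · 334^16 · 334^8 ≡ 340 · 802 · 238 (mod 1362).
Accumulate the product:
340 · 802 = 272680 ≡ 280
280 · 238 = 66640 ≡ 1264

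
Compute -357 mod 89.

88

-357 = -5×89 + 88, so -357 ≡ 88 (mod 89).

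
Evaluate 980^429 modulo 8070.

4220

Compute successive squares:
980^1 ≡ 980 (mod 8070)
980^2 ≡ 980^2 = 960400 ≡ 70 (mod 8070)
980^4 ≡ 70^2 = 4900 (mod 8070)
980^8 ≡ 4900^2 = 24010000 ≡ 1750 (mod 8070)
980^16 ≡ 1750^2 = 3062500 ≡ 3970 (mod 8070)
980^32 ≡ 3970^2 = 15760900 ≡ 190 (mod 8070)
980^64 ≡ 190^2 = 36100 ≡ 3820 (mod 8070)
980^128 ≡ 3820^2 = 14592400 ≡ 1840 (mod 8070)
980^256 ≡ 1840^2 = 3385600 ≡ 4270 (mod 8070)
980^429 = 980^256 · 980^128 · 980^32 · 980^8 · 980^4 · 980^1 ≡ 4270 · 1840 · 190 · 1750 · 4900 · 980 (mod 8070).
Accumulate the product:
4270 · 1840 = 7856800 ≡ 4690
4690 · 190 = 891100 ≡ 3400
3400 · 1750 = 5950000 ≡ 2410
2410 · 4900 = 11809000 ≡ 2590
2590 · 980 = 2538200 ≡ 4220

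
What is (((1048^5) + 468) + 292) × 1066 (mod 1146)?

206

(1048)^5 ≡ 1114 (mod 1146)
1114 + 468 = 1582 ≡ 436 (mod 1146)
436 + 292 = 728
728 × 1066 = 776048 ≡ 206 (mod 1146)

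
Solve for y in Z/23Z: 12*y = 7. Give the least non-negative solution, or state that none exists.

gcd(12, 23) = 1, so a unique solution mod 23 exists.
12⁻¹ ≡ 2 (mod 23).
y ≡ 2*7 ≡ 14 (mod 23).

14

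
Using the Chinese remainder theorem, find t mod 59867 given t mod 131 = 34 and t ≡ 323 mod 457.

131⁻¹ mod 457: 131·307 ≡ 1 (mod 457), so 131⁻¹ ≡ 307.
t = 34 + 131·((323 − 34)·307 mod 457) = 34 + 131·65 = 8549.

8549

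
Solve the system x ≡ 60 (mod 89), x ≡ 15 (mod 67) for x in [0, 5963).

89⁻¹ mod 67: 89·64 ≡ 1 (mod 67), so 89⁻¹ ≡ 64.
x = 60 + 89·((15 − 60)·64 mod 67) = 60 + 89·1 = 149.

149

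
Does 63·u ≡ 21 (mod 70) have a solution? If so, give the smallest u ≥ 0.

7

gcd(63, 70) = 7, and 7 | 21, so solutions exist.
Divide through by 7: 9·u mod 10 = 3.
9⁻¹ ≡ 9 (mod 10).
u ≡ 9·3 ≡ 7 (mod 10).
The smallest non-negative solution is u = 7.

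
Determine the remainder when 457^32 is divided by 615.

457^1 ≡ 457 (mod 615)
457^2 ≡ 457^2 = 208849 ≡ 364 (mod 615)
457^4 ≡ 364^2 = 132496 ≡ 271 (mod 615)
457^8 ≡ 271^2 = 73441 ≡ 256 (mod 615)
457^16 ≡ 256^2 = 65536 ≡ 346 (mod 615)
457^32 ≡ 346^2 = 119716 ≡ 406 (mod 615)
So 457^32 ≡ 406 (mod 615).

406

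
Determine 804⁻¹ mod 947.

298

Run the extended Euclidean algorithm:
947 = 1×804 + 143
804 = 5×143 + 89
143 = 1×89 + 54
89 = 1×54 + 35
54 = 1×35 + 19
35 = 1×19 + 16
19 = 1×16 + 3
16 = 5×3 + 1
3 = 3×1 + 0
gcd(804, 947) = 1, so the inverse exists.
Back-substitute for 1:
1 = 1×16 − 5×3
  = −5×19 + 6×16
  = 6×35 − 11×19
  = −11×54 + 17×35
  = 17×89 − 28×54
  = −28×143 + 45×89
  = 45×804 − 253×143
  = −253×947 + 298×804
So 804⁻¹ ≡ 298 (mod 947).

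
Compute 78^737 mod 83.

Compute successive squares:
737 in binary is 1011100001, i.e. 737 = 512 + 128 + 64 + 32 + 1.
78^1 ≡ 78 (mod 83)
78^2 ≡ 78^2 = 6084 ≡ 25 (mod 83)
78^4 ≡ 25^2 = 625 ≡ 44 (mod 83)
78^8 ≡ 44^2 = 1936 ≡ 27 (mod 83)
78^16 ≡ 27^2 = 729 ≡ 65 (mod 83)
78^32 ≡ 65^2 = 4225 ≡ 75 (mod 83)
78^64 ≡ 75^2 = 5625 ≡ 64 (mod 83)
78^128 ≡ 64^2 = 4096 ≡ 29 (mod 83)
78^256 ≡ 29^2 = 841 ≡ 11 (mod 83)
78^512 ≡ 11^2 = 121 ≡ 38 (mod 83)
78^737 = 78^512 × 78^128 × 78^64 × 78^32 × 78^1 ≡ 38 × 29 × 64 × 75 × 78 (mod 83).
Accumulate the product:
38 × 29 = 1102 ≡ 23
23 × 64 = 1472 ≡ 61
61 × 75 = 4575 ≡ 10
10 × 78 = 780 ≡ 33

33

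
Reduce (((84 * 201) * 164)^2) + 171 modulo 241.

153

84 * 201 = 16884 ≡ 14 (mod 241)
14 * 164 = 2296 ≡ 127 (mod 241)
(127)^2 ≡ 223 (mod 241)
223 + 171 = 394 ≡ 153 (mod 241)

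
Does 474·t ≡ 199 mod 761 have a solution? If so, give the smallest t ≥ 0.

580

gcd(474, 761) = 1, so a unique solution mod 761 exists.
474⁻¹ ≡ 175 (mod 761).
t ≡ 175·199 ≡ 580 (mod 761).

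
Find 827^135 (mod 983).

Compute successive squares:
135 in binary is 10000111, i.e. 135 = 128 + 4 + 2 + 1.
827^1 ≡ 827 (mod 983)
827^2 ≡ 827^2 = 683929 ≡ 744 (mod 983)
827^4 ≡ 744^2 = 553536 ≡ 107 (mod 983)
827^8 ≡ 107^2 = 11449 ≡ 636 (mod 983)
827^16 ≡ 636^2 = 404496 ≡ 483 (mod 983)
827^32 ≡ 483^2 = 233289 ≡ 318 (mod 983)
827^64 ≡ 318^2 = 101124 ≡ 858 (mod 983)
827^128 ≡ 858^2 = 736164 ≡ 880 (mod 983)
827^135 = 827^128 × 827^4 × 827^2 × 827^1 ≡ 880 × 107 × 744 × 827 (mod 983).
Accumulate the product:
880 × 107 = 94160 ≡ 775
775 × 744 = 576600 ≡ 562
562 × 827 = 464774 ≡ 798

798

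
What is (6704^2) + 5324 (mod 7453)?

7350

(6704)^2 ≡ 2026 (mod 7453)
2026 + 5324 = 7350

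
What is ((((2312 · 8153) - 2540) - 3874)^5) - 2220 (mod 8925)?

112

2312 · 8153 = 18849736 ≡ 136 (mod 8925)
136 - 2540 = -2404 ≡ 6521 (mod 8925)
6521 - 3874 = 2647
(2647)^5 ≡ 2332 (mod 8925)
2332 - 2220 = 112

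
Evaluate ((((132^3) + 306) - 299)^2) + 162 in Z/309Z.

(132)^3 ≡ 81 (mod 309)
81 + 306 = 387 ≡ 78 (mod 309)
78 - 299 = -221 ≡ 88 (mod 309)
(88)^2 ≡ 19 (mod 309)
19 + 162 = 181

181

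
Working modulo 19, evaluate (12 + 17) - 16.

13

12 + 17 = 29 ≡ 10 (mod 19)
10 - 16 = -6 ≡ 13 (mod 19)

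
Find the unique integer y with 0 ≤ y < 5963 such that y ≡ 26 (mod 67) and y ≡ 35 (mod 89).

2438

67⁻¹ mod 89: 67×4 ≡ 1 (mod 89), so 67⁻¹ ≡ 4.
y = 26 + 67×((35 − 26)×4 mod 89) = 26 + 67×36 = 2438.
Check: 2438 mod 67 = 26, 2438 mod 89 = 35. ✓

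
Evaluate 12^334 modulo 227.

By square-and-multiply:
12^1 ≡ 12 (mod 227)
12^2 ≡ 12^2 = 144 (mod 227)
12^4 ≡ 144^2 = 20736 ≡ 79 (mod 227)
12^8 ≡ 79^2 = 6241 ≡ 112 (mod 227)
12^16 ≡ 112^2 = 12544 ≡ 59 (mod 227)
12^32 ≡ 59^2 = 3481 ≡ 76 (mod 227)
12^64 ≡ 76^2 = 5776 ≡ 101 (mod 227)
12^128 ≡ 101^2 = 10201 ≡ 213 (mod 227)
12^256 ≡ 213^2 = 45369 ≡ 196 (mod 227)
12^334 = 12^256 · 12^64 · 12^8 · 12^4 · 12^2 ≡ 196 · 101 · 112 · 79 · 144 (mod 227).
Accumulate the product:
196 · 101 = 19796 ≡ 47
47 · 112 = 5264 ≡ 43
43 · 79 = 3397 ≡ 219
219 · 144 = 31536 ≡ 210

210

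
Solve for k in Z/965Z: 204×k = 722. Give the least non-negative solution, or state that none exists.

13

gcd(204, 965) = 1, so a unique solution mod 965 exists.
204⁻¹ ≡ 544 (mod 965).
k ≡ 544×722 ≡ 13 (mod 965).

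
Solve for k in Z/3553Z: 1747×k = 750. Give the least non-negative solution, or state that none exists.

637

gcd(1747, 3553) = 1, so a unique solution mod 3553 exists.
1747⁻¹ ≡ 2469 (mod 3553).
k ≡ 2469×750 ≡ 637 (mod 3553).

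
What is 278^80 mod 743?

Compute successive squares:
80 in binary is 1010000, i.e. 80 = 64 + 16.
278^1 ≡ 278 (mod 743)
278^2 ≡ 278^2 = 77284 ≡ 12 (mod 743)
278^4 ≡ 12^2 = 144 (mod 743)
278^8 ≡ 144^2 = 20736 ≡ 675 (mod 743)
278^16 ≡ 675^2 = 455625 ≡ 166 (mod 743)
278^32 ≡ 166^2 = 27556 ≡ 65 (mod 743)
278^64 ≡ 65^2 = 4225 ≡ 510 (mod 743)
278^80 = 278^64 * 278^16 ≡ 510 * 166 (mod 743).
510 * 166 = 84660 ≡ 701 (mod 743).

701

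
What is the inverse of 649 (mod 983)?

Apply the Euclidean algorithm and back-substitute:
983 = 1*649 + 334
649 = 1*334 + 315
334 = 1*315 + 19
315 = 16*19 + 11
19 = 1*11 + 8
11 = 1*8 + 3
8 = 2*3 + 2
3 = 1*2 + 1
2 = 2*1 + 0
gcd(649, 983) = 1, so the inverse exists.
Bézout: 1 = −239*983 + 362*649.
So 649⁻¹ ≡ 362 (mod 983).

362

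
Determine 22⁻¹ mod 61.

By the extended Euclidean algorithm:
61 = 2*22 + 17
22 = 1*17 + 5
17 = 3*5 + 2
5 = 2*2 + 1
2 = 2*1 + 0
gcd(22, 61) = 1, so the inverse exists.
Back-substitute for 1:
1 = 1*5 − 2*2
  = −2*17 + 7*5
  = 7*22 − 9*17
  = −9*61 + 25*22
So 22⁻¹ ≡ 25 (mod 61).

25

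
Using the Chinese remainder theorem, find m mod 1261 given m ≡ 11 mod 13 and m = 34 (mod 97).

713

13⁻¹ mod 97: 13*15 ≡ 1 (mod 97), so 13⁻¹ ≡ 15.
m = 11 + 13*((34 − 11)*15 mod 97) = 11 + 13*54 = 713.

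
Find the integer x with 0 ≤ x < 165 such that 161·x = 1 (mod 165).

165 = 1·161 + 4
161 = 40·4 + 1
4 = 4·1 + 0
gcd(161, 165) = 1, so the inverse exists.
Bézout: 1 = −40·165 + 41·161.
So 161⁻¹ ≡ 41 (mod 165).

41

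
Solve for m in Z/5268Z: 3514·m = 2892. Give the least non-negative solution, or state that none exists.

gcd(3514, 5268) = 2, and 2 | 2892, so solutions exist.
Divide through by 2: 1757·m ≡ 1446 mod 2634.
1757⁻¹ ≡ 1757 (mod 2634).
m ≡ 1757·1446 ≡ 1446 (mod 2634).
The smallest non-negative solution is m = 1446.

1446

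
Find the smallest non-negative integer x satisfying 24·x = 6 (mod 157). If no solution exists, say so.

gcd(24, 157) = 1, so a unique solution mod 157 exists.
24⁻¹ ≡ 72 (mod 157).
x ≡ 72·6 ≡ 118 (mod 157).

118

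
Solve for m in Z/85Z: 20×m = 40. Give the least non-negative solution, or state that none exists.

2

gcd(20, 85) = 5, and 5 | 40, so solutions exist.
Divide through by 5: 4×m ≡ 8 (mod 17).
4⁻¹ ≡ 13 (mod 17).
m ≡ 13×8 ≡ 2 (mod 17).
The smallest non-negative solution is m = 2.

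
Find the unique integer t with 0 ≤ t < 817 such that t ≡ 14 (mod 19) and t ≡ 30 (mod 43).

19⁻¹ mod 43: 19*34 ≡ 1 (mod 43), so 19⁻¹ ≡ 34.
t = 14 + 19*((30 − 14)*34 mod 43) = 14 + 19*28 = 546.
Check: 546 mod 19 = 14, 546 mod 43 = 30. ✓

546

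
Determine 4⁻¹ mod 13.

Run the extended Euclidean algorithm:
13 = 3*4 + 1
4 = 4*1 + 0
gcd(4, 13) = 1, so the inverse exists.
Bézout: 1 = 1*13 − 3*4.
So 4⁻¹ ≡ −3 ≡ 10 (mod 13).

10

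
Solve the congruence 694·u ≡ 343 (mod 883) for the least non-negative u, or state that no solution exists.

129

gcd(694, 883) = 1, so a unique solution mod 883 exists.
694⁻¹ ≡ 299 (mod 883).
u ≡ 299·343 ≡ 129 (mod 883).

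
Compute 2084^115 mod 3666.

1928

Compute successive squares:
115 in binary is 1110011, i.e. 115 = 64 + 32 + 16 + 2 + 1.
2084^1 ≡ 2084 (mod 3666)
2084^2 ≡ 2084^2 = 4343056 ≡ 2512 (mod 3666)
2084^4 ≡ 2512^2 = 6310144 ≡ 958 (mod 3666)
2084^8 ≡ 958^2 = 917764 ≡ 1264 (mod 3666)
2084^16 ≡ 1264^2 = 1597696 ≡ 2986 (mod 3666)
2084^32 ≡ 2986^2 = 8916196 ≡ 484 (mod 3666)
2084^64 ≡ 484^2 = 234256 ≡ 3298 (mod 3666)
2084^115 = 2084^64 * 2084^32 * 2084^16 * 2084^2 * 2084^1 ≡ 3298 * 484 * 2986 * 2512 * 2084 (mod 3666).
Accumulate the product:
3298 * 484 = 1596232 ≡ 1522
1522 * 2986 = 4544692 ≡ 2518
2518 * 2512 = 6325216 ≡ 1366
1366 * 2084 = 2846744 ≡ 1928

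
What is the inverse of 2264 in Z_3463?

3463 = 1·2264 + 1199
2264 = 1·1199 + 1065
1199 = 1·1065 + 134
1065 = 7·134 + 127
134 = 1·127 + 7
127 = 18·7 + 1
7 = 7·1 + 0
gcd(2264, 3463) = 1, so the inverse exists.
Back-substitute for 1:
1 = 1·127 − 18·7
  = −18·134 + 19·127
  = 19·1065 − 151·134
  = −151·1199 + 170·1065
  = 170·2264 − 321·1199
  = −321·3463 + 491·2264
So 2264⁻¹ ≡ 491 (mod 3463).

491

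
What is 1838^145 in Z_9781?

7037

By square-and-multiply:
145 in binary is 10010001, i.e. 145 = 128 + 16 + 1.
1838^1 ≡ 1838 (mod 9781)
1838^2 ≡ 1838^2 = 3378244 ≡ 3799 (mod 9781)
1838^4 ≡ 3799^2 = 14432401 ≡ 5426 (mod 9781)
1838^8 ≡ 5426^2 = 29441476 ≡ 666 (mod 9781)
1838^16 ≡ 666^2 = 443556 ≡ 3411 (mod 9781)
1838^32 ≡ 3411^2 = 11634921 ≡ 5312 (mod 9781)
1838^64 ≡ 5312^2 = 28217344 ≡ 8940 (mod 9781)
1838^128 ≡ 8940^2 = 79923600 ≡ 3049 (mod 9781)
1838^145 = 1838^128 * 1838^16 * 1838^1 ≡ 3049 * 3411 * 1838 (mod 9781).
Accumulate the product:
3049 * 3411 = 10400139 ≡ 2936
2936 * 1838 = 5396368 ≡ 7037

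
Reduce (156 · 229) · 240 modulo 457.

156 · 229 = 35724 ≡ 78 (mod 457)
78 · 240 = 18720 ≡ 440 (mod 457)

440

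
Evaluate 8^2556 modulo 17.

By square-and-multiply:
8^1 ≡ 8 (mod 17)
8^2 ≡ 8^2 = 64 ≡ 13 (mod 17)
8^4 ≡ 13^2 = 169 ≡ 16 (mod 17)
8^8 ≡ 16^2 = 256 ≡ 1 (mod 17)
8^16 ≡ 1^2 = 1 (mod 17)
8^32 ≡ 1^2 = 1 (mod 17)
8^64 ≡ 1^2 = 1 (mod 17)
8^128 ≡ 1^2 = 1 (mod 17)
8^256 ≡ 1^2 = 1 (mod 17)
8^512 ≡ 1^2 = 1 (mod 17)
8^1024 ≡ 1^2 = 1 (mod 17)
8^2048 ≡ 1^2 = 1 (mod 17)
8^2556 = 8^2048 · 8^256 · 8^128 · 8^64 · 8^32 · 8^16 · 8^8 · 8^4 ≡ 1 · 1 · 1 · 1 · 1 · 1 · 1 · 16 (mod 17).
Accumulate the product:
1 · 1 = 1
1 · 1 = 1
1 · 1 = 1
1 · 1 = 1
1 · 1 = 1
1 · 1 = 1
1 · 16 = 16

16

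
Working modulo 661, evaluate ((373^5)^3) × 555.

(373)^5 ≡ 250 (mod 661)
(250)^3 ≡ 282 (mod 661)
282 × 555 = 156510 ≡ 514 (mod 661)

514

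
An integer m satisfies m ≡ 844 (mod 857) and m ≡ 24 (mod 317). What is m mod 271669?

857⁻¹ mod 317: 857·145 ≡ 1 (mod 317), so 857⁻¹ ≡ 145.
m = 844 + 857·((24 − 844)·145 mod 317) = 844 + 857·292 = 251088.
Check: 251088 mod 857 = 844, 251088 mod 317 = 24. ✓

251088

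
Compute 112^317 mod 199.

317 in binary is 100111101, i.e. 317 = 256 + 32 + 16 + 8 + 4 + 1.
112^1 ≡ 112 (mod 199)
112^2 ≡ 112^2 = 12544 ≡ 7 (mod 199)
112^4 ≡ 7^2 = 49 (mod 199)
112^8 ≡ 49^2 = 2401 ≡ 13 (mod 199)
112^16 ≡ 13^2 = 169 (mod 199)
112^32 ≡ 169^2 = 28561 ≡ 104 (mod 199)
112^64 ≡ 104^2 = 10816 ≡ 70 (mod 199)
112^128 ≡ 70^2 = 4900 ≡ 124 (mod 199)
112^256 ≡ 124^2 = 15376 ≡ 53 (mod 199)
112^317 = 112^256 * 112^32 * 112^16 * 112^8 * 112^4 * 112^1 ≡ 53 * 104 * 169 * 13 * 49 * 112 (mod 199).
Accumulate the product:
53 * 104 = 5512 ≡ 139
139 * 169 = 23491 ≡ 9
9 * 13 = 117
117 * 49 = 5733 ≡ 161
161 * 112 = 18032 ≡ 122

122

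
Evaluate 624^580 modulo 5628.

2472

Using repeated squaring:
580 in binary is 1001000100, i.e. 580 = 512 + 64 + 4.
624^1 ≡ 624 (mod 5628)
624^2 ≡ 624^2 = 389376 ≡ 1044 (mod 5628)
624^4 ≡ 1044^2 = 1089936 ≡ 3732 (mod 5628)
624^8 ≡ 3732^2 = 13927824 ≡ 4152 (mod 5628)
624^16 ≡ 4152^2 = 17239104 ≡ 540 (mod 5628)
624^32 ≡ 540^2 = 291600 ≡ 4572 (mod 5628)
624^64 ≡ 4572^2 = 20903184 ≡ 792 (mod 5628)
624^128 ≡ 792^2 = 627264 ≡ 2556 (mod 5628)
624^256 ≡ 2556^2 = 6533136 ≡ 4656 (mod 5628)
624^512 ≡ 4656^2 = 21678336 ≡ 4908 (mod 5628)
624^580 = 624^512 · 624^64 · 624^4 ≡ 4908 · 792 · 3732 (mod 5628).
Accumulate the product:
4908 · 792 = 3887136 ≡ 3816
3816 · 3732 = 14241312 ≡ 2472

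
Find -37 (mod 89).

-37 = -1·89 + 52, so -37 ≡ 52 (mod 89).

52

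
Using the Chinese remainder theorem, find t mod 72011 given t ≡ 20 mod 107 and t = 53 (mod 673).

20243

107⁻¹ mod 673: 107×434 ≡ 1 (mod 673), so 107⁻¹ ≡ 434.
t = 20 + 107×((53 − 20)×434 mod 673) = 20 + 107×189 = 20243.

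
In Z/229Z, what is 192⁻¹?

99

Apply the Euclidean algorithm and back-substitute:
229 = 1×192 + 37
192 = 5×37 + 7
37 = 5×7 + 2
7 = 3×2 + 1
2 = 2×1 + 0
gcd(192, 229) = 1, so the inverse exists.
Back-substitute for 1:
1 = 1×7 − 3×2
  = −3×37 + 16×7
  = 16×192 − 83×37
  = −83×229 + 99×192
So 192⁻¹ ≡ 99 (mod 229).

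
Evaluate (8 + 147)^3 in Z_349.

45

8 + 147 = 155
(155)^3 ≡ 45 (mod 349)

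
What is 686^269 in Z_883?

690

686^1 ≡ 686 (mod 883)
686^2 ≡ 686^2 = 470596 ≡ 840 (mod 883)
686^4 ≡ 840^2 = 705600 ≡ 83 (mod 883)
686^8 ≡ 83^2 = 6889 ≡ 708 (mod 883)
686^16 ≡ 708^2 = 501264 ≡ 603 (mod 883)
686^32 ≡ 603^2 = 363609 ≡ 696 (mod 883)
686^64 ≡ 696^2 = 484416 ≡ 532 (mod 883)
686^128 ≡ 532^2 = 283024 ≡ 464 (mod 883)
686^256 ≡ 464^2 = 215296 ≡ 727 (mod 883)
686^269 = 686^256 · 686^8 · 686^4 · 686^1 ≡ 727 · 708 · 83 · 686 (mod 883).
Accumulate the product:
727 · 708 = 514716 ≡ 810
810 · 83 = 67230 ≡ 122
122 · 686 = 83692 ≡ 690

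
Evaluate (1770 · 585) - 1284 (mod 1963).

1770 · 585 = 1035450 ≡ 949 (mod 1963)
949 - 1284 = -335 ≡ 1628 (mod 1963)

1628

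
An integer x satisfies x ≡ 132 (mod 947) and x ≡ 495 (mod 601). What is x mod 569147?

38959

947⁻¹ mod 601: 947×568 ≡ 1 (mod 601), so 947⁻¹ ≡ 568.
x = 132 + 947×((495 − 132)×568 mod 601) = 132 + 947×41 = 38959.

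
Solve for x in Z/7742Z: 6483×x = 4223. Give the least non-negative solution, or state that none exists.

gcd(6483, 7742) = 1, so a unique solution mod 7742 exists.
6483⁻¹ ≡ 1359 (mod 7742).
x ≡ 1359×4223 ≡ 2235 (mod 7742).

2235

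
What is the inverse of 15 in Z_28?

15

28 = 1×15 + 13
15 = 1×13 + 2
13 = 6×2 + 1
2 = 2×1 + 0
gcd(15, 28) = 1, so the inverse exists.
Bézout: 1 = 7×28 − 13×15.
So 15⁻¹ ≡ −13 ≡ 15 (mod 28).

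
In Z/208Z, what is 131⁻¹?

208 = 1*131 + 77
131 = 1*77 + 54
77 = 1*54 + 23
54 = 2*23 + 8
23 = 2*8 + 7
8 = 1*7 + 1
7 = 7*1 + 0
gcd(131, 208) = 1, so the inverse exists.
Back-substitute for 1:
1 = 1*8 − 1*7
  = −1*23 + 3*8
  = 3*54 − 7*23
  = −7*77 + 10*54
  = 10*131 − 17*77
  = −17*208 + 27*131
So 131⁻¹ ≡ 27 (mod 208).

27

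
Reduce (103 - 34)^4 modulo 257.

103 - 34 = 69
(69)^4 ≡ 235 (mod 257)

235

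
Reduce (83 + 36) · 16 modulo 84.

83 + 36 = 119 ≡ 35 (mod 84)
35 · 16 = 560 ≡ 56 (mod 84)

56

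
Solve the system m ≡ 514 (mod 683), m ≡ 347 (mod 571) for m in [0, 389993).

16906

683⁻¹ mod 571: 683·311 ≡ 1 (mod 571), so 683⁻¹ ≡ 311.
m = 514 + 683·((347 − 514)·311 mod 571) = 514 + 683·24 = 16906.
Check: 16906 mod 683 = 514, 16906 mod 571 = 347. ✓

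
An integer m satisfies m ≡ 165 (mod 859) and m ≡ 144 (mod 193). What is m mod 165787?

45692

859⁻¹ mod 193: 859×71 ≡ 1 (mod 193), so 859⁻¹ ≡ 71.
m = 165 + 859×((144 − 165)×71 mod 193) = 165 + 859×53 = 45692.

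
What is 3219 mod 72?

3219 = 44*72 + 51, so 3219 ≡ 51 (mod 72).

51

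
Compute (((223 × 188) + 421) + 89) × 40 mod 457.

62

223 × 188 = 41924 ≡ 337 (mod 457)
337 + 421 = 758 ≡ 301 (mod 457)
301 + 89 = 390
390 × 40 = 15600 ≡ 62 (mod 457)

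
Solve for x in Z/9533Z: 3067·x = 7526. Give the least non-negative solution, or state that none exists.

9063

gcd(3067, 9533) = 1, so a unique solution mod 9533 exists.
3067⁻¹ ≡ 8930 (mod 9533).
x ≡ 8930·7526 ≡ 9063 (mod 9533).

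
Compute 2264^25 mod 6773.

2550

Using repeated squaring:
25 in binary is 11001, i.e. 25 = 16 + 8 + 1.
2264^1 ≡ 2264 (mod 6773)
2264^2 ≡ 2264^2 = 5125696 ≡ 5308 (mod 6773)
2264^4 ≡ 5308^2 = 28174864 ≡ 5957 (mod 6773)
2264^8 ≡ 5957^2 = 35485849 ≡ 2102 (mod 6773)
2264^16 ≡ 2102^2 = 4418404 ≡ 2408 (mod 6773)
2264^25 = 2264^16 × 2264^8 × 2264^1 ≡ 2408 × 2102 × 2264 (mod 6773).
Accumulate the product:
2408 × 2102 = 5061616 ≡ 2185
2185 × 2264 = 4946840 ≡ 2550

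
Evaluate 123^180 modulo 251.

By square-and-multiply:
180 in binary is 10110100, i.e. 180 = 128 + 32 + 16 + 4.
123^1 ≡ 123 (mod 251)
123^2 ≡ 123^2 = 15129 ≡ 69 (mod 251)
123^4 ≡ 69^2 = 4761 ≡ 243 (mod 251)
123^8 ≡ 243^2 = 59049 ≡ 64 (mod 251)
123^16 ≡ 64^2 = 4096 ≡ 80 (mod 251)
123^32 ≡ 80^2 = 6400 ≡ 125 (mod 251)
123^64 ≡ 125^2 = 15625 ≡ 63 (mod 251)
123^128 ≡ 63^2 = 3969 ≡ 204 (mod 251)
123^180 = 123^128 · 123^32 · 123^16 · 123^4 ≡ 204 · 125 · 80 · 243 (mod 251).
Accumulate the product:
204 · 125 = 25500 ≡ 149
149 · 80 = 11920 ≡ 123
123 · 243 = 29889 ≡ 20

20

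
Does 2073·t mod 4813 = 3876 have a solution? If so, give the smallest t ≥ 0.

1179

gcd(2073, 4813) = 1, so a unique solution mod 4813 exists.
2073⁻¹ ≡ 3543 (mod 4813).
t ≡ 3543·3876 ≡ 1179 (mod 4813).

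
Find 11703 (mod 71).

11703 = 164×71 + 59, so 11703 ≡ 59 (mod 71).

59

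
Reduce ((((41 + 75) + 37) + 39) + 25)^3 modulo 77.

41 + 75 = 116 ≡ 39 (mod 77)
39 + 37 = 76
76 + 39 = 115 ≡ 38 (mod 77)
38 + 25 = 63
(63)^3 ≡ 28 (mod 77)

28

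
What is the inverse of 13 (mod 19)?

3

Apply the Euclidean algorithm and back-substitute:
19 = 1×13 + 6
13 = 2×6 + 1
6 = 6×1 + 0
gcd(13, 19) = 1, so the inverse exists.
Bézout: 1 = −2×19 + 3×13.
So 13⁻¹ ≡ 3 (mod 19).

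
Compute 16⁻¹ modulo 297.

By the extended Euclidean algorithm:
297 = 18×16 + 9
16 = 1×9 + 7
9 = 1×7 + 2
7 = 3×2 + 1
2 = 2×1 + 0
gcd(16, 297) = 1, so the inverse exists.
Bézout: 1 = −7×297 + 130×16.
So 16⁻¹ ≡ 130 (mod 297).

130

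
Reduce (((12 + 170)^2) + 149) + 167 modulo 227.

71

12 + 170 = 182
(182)^2 ≡ 209 (mod 227)
209 + 149 = 358 ≡ 131 (mod 227)
131 + 167 = 298 ≡ 71 (mod 227)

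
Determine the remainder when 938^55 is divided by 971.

Compute successive squares:
55 in binary is 110111, i.e. 55 = 32 + 16 + 4 + 2 + 1.
938^1 ≡ 938 (mod 971)
938^2 ≡ 938^2 = 879844 ≡ 118 (mod 971)
938^4 ≡ 118^2 = 13924 ≡ 330 (mod 971)
938^8 ≡ 330^2 = 108900 ≡ 148 (mod 971)
938^16 ≡ 148^2 = 21904 ≡ 542 (mod 971)
938^32 ≡ 542^2 = 293764 ≡ 522 (mod 971)
938^55 = 938^32 * 938^16 * 938^4 * 938^2 * 938^1 ≡ 522 * 542 * 330 * 118 * 938 (mod 971).
Accumulate the product:
522 * 542 = 282924 ≡ 363
363 * 330 = 119790 ≡ 357
357 * 118 = 42126 ≡ 373
373 * 938 = 349874 ≡ 314

314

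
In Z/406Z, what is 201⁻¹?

101

406 = 2×201 + 4
201 = 50×4 + 1
4 = 4×1 + 0
gcd(201, 406) = 1, so the inverse exists.
Back-substitute for 1:
1 = 1×201 − 50×4
  = −50×406 + 101×201
So 201⁻¹ ≡ 101 (mod 406).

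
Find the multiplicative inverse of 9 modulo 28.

25

Apply the Euclidean algorithm and back-substitute:
28 = 3·9 + 1
9 = 9·1 + 0
gcd(9, 28) = 1, so the inverse exists.
Bézout: 1 = 1·28 − 3·9.
So 9⁻¹ ≡ −3 ≡ 25 (mod 28).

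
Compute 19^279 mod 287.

279 in binary is 100010111, i.e. 279 = 256 + 16 + 4 + 2 + 1.
19^1 ≡ 19 (mod 287)
19^2 ≡ 19^2 = 361 ≡ 74 (mod 287)
19^4 ≡ 74^2 = 5476 ≡ 23 (mod 287)
19^8 ≡ 23^2 = 529 ≡ 242 (mod 287)
19^16 ≡ 242^2 = 58564 ≡ 16 (mod 287)
19^32 ≡ 16^2 = 256 (mod 287)
19^64 ≡ 256^2 = 65536 ≡ 100 (mod 287)
19^128 ≡ 100^2 = 10000 ≡ 242 (mod 287)
19^256 ≡ 242^2 = 58564 ≡ 16 (mod 287)
19^279 = 19^256 * 19^16 * 19^4 * 19^2 * 19^1 ≡ 16 * 16 * 23 * 74 * 19 (mod 287).
Accumulate the product:
16 * 16 = 256
256 * 23 = 5888 ≡ 148
148 * 74 = 10952 ≡ 46
46 * 19 = 874 ≡ 13

13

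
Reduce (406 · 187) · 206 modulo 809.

344

406 · 187 = 75922 ≡ 685 (mod 809)
685 · 206 = 141110 ≡ 344 (mod 809)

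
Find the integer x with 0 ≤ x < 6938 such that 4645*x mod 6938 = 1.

By the extended Euclidean algorithm:
6938 = 1*4645 + 2293
4645 = 2*2293 + 59
2293 = 38*59 + 51
59 = 1*51 + 8
51 = 6*8 + 3
8 = 2*3 + 2
3 = 1*2 + 1
2 = 2*1 + 0
gcd(4645, 6938) = 1, so the inverse exists.
Back-substitute for 1:
1 = 1*3 − 1*2
  = −1*8 + 3*3
  = 3*51 − 19*8
  = −19*59 + 22*51
  = 22*2293 − 855*59
  = −855*4645 + 1732*2293
  = 1732*6938 − 2587*4645
So 4645⁻¹ ≡ −2587 ≡ 4351 (mod 6938).

4351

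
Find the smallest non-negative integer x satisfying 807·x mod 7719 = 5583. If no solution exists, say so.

313

gcd(807, 7719) = 3, and 3 | 5583, so solutions exist.
Divide through by 3: 269·x = 1861 (mod 2573).
269⁻¹ ≡ 220 (mod 2573).
x ≡ 220·1861 ≡ 313 (mod 2573).
The smallest non-negative solution is x = 313.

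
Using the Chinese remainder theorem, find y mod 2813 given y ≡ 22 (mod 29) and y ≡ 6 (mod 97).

29⁻¹ mod 97: 29×87 ≡ 1 (mod 97), so 29⁻¹ ≡ 87.
y = 22 + 29×((6 − 22)×87 mod 97) = 22 + 29×63 = 1849.

1849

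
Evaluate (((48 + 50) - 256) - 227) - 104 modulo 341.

193

48 + 50 = 98
98 - 256 = -158 ≡ 183 (mod 341)
183 - 227 = -44 ≡ 297 (mod 341)
297 - 104 = 193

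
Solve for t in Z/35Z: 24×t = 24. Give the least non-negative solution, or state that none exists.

1

gcd(24, 35) = 1, so a unique solution mod 35 exists.
24⁻¹ ≡ 19 (mod 35).
t ≡ 19×24 ≡ 1 (mod 35).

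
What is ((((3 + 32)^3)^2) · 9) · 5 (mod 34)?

3 + 32 = 35 ≡ 1 (mod 34)
(1)^3 ≡ 1 (mod 34)
(1)^2 ≡ 1 (mod 34)
1 · 9 = 9
9 · 5 = 45 ≡ 11 (mod 34)

11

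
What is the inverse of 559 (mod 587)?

566

587 = 1·559 + 28
559 = 19·28 + 27
28 = 1·27 + 1
27 = 27·1 + 0
gcd(559, 587) = 1, so the inverse exists.
Bézout: 1 = 20·587 − 21·559.
So 559⁻¹ ≡ −21 ≡ 566 (mod 587).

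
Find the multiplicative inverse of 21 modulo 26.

5

Apply the Euclidean algorithm and back-substitute:
26 = 1×21 + 5
21 = 4×5 + 1
5 = 5×1 + 0
gcd(21, 26) = 1, so the inverse exists.
Bézout: 1 = −4×26 + 5×21.
So 21⁻¹ ≡ 5 (mod 26).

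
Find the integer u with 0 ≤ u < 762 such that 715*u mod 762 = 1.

Run the extended Euclidean algorithm:
762 = 1·715 + 47
715 = 15·47 + 10
47 = 4·10 + 7
10 = 1·7 + 3
7 = 2·3 + 1
3 = 3·1 + 0
gcd(715, 762) = 1, so the inverse exists.
Back-substitute for 1:
1 = 1·7 − 2·3
  = −2·10 + 3·7
  = 3·47 − 14·10
  = −14·715 + 213·47
  = 213·762 − 227·715
So 715⁻¹ ≡ −227 ≡ 535 (mod 762).

535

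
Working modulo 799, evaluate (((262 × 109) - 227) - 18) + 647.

196

262 × 109 = 28558 ≡ 593 (mod 799)
593 - 227 = 366
366 - 18 = 348
348 + 647 = 995 ≡ 196 (mod 799)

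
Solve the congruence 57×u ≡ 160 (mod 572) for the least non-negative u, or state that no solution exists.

gcd(57, 572) = 1, so a unique solution mod 572 exists.
57⁻¹ ≡ 281 (mod 572).
u ≡ 281×160 ≡ 344 (mod 572).

344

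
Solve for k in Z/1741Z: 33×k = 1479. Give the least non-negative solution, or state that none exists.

gcd(33, 1741) = 1, so a unique solution mod 1741 exists.
33⁻¹ ≡ 1530 (mod 1741).
k ≡ 1530×1479 ≡ 1311 (mod 1741).

1311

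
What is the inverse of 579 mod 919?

Run the extended Euclidean algorithm:
919 = 1·579 + 340
579 = 1·340 + 239
340 = 1·239 + 101
239 = 2·101 + 37
101 = 2·37 + 27
37 = 1·27 + 10
27 = 2·10 + 7
10 = 1·7 + 3
7 = 2·3 + 1
3 = 3·1 + 0
gcd(579, 919) = 1, so the inverse exists.
Bézout: 1 = 172·919 − 273·579.
So 579⁻¹ ≡ −273 ≡ 646 (mod 919).

646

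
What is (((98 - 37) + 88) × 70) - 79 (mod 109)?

105

98 - 37 = 61
61 + 88 = 149 ≡ 40 (mod 109)
40 × 70 = 2800 ≡ 75 (mod 109)
75 - 79 = -4 ≡ 105 (mod 109)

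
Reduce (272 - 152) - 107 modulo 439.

13

272 - 152 = 120
120 - 107 = 13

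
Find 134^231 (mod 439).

By square-and-multiply:
231 in binary is 11100111, i.e. 231 = 128 + 64 + 32 + 4 + 2 + 1.
134^1 ≡ 134 (mod 439)
134^2 ≡ 134^2 = 17956 ≡ 396 (mod 439)
134^4 ≡ 396^2 = 156816 ≡ 93 (mod 439)
134^8 ≡ 93^2 = 8649 ≡ 308 (mod 439)
134^16 ≡ 308^2 = 94864 ≡ 40 (mod 439)
134^32 ≡ 40^2 = 1600 ≡ 283 (mod 439)
134^64 ≡ 283^2 = 80089 ≡ 191 (mod 439)
134^128 ≡ 191^2 = 36481 ≡ 44 (mod 439)
134^231 = 134^128 * 134^64 * 134^32 * 134^4 * 134^2 * 134^1 ≡ 44 * 191 * 283 * 93 * 396 * 134 (mod 439).
Accumulate the product:
44 * 191 = 8404 ≡ 63
63 * 283 = 17829 ≡ 269
269 * 93 = 25017 ≡ 433
433 * 396 = 171468 ≡ 258
258 * 134 = 34572 ≡ 330

330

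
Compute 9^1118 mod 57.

24

Using repeated squaring:
1118 in binary is 10001011110, i.e. 1118 = 1024 + 64 + 16 + 8 + 4 + 2.
9^1 ≡ 9 (mod 57)
9^2 ≡ 9^2 = 81 ≡ 24 (mod 57)
9^4 ≡ 24^2 = 576 ≡ 6 (mod 57)
9^8 ≡ 6^2 = 36 (mod 57)
9^16 ≡ 36^2 = 1296 ≡ 42 (mod 57)
9^32 ≡ 42^2 = 1764 ≡ 54 (mod 57)
9^64 ≡ 54^2 = 2916 ≡ 9 (mod 57)
9^128 ≡ 9^2 = 81 ≡ 24 (mod 57)
9^256 ≡ 24^2 = 576 ≡ 6 (mod 57)
9^512 ≡ 6^2 = 36 (mod 57)
9^1024 ≡ 36^2 = 1296 ≡ 42 (mod 57)
9^1118 = 9^1024 * 9^64 * 9^16 * 9^8 * 9^4 * 9^2 ≡ 42 * 9 * 42 * 36 * 6 * 24 (mod 57).
Accumulate the product:
42 * 9 = 378 ≡ 36
36 * 42 = 1512 ≡ 30
30 * 36 = 1080 ≡ 54
54 * 6 = 324 ≡ 39
39 * 24 = 936 ≡ 24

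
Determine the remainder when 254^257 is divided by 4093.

254^1 ≡ 254 (mod 4093)
254^2 ≡ 254^2 = 64516 ≡ 3121 (mod 4093)
254^4 ≡ 3121^2 = 9740641 ≡ 3394 (mod 4093)
254^8 ≡ 3394^2 = 11519236 ≡ 1534 (mod 4093)
254^16 ≡ 1534^2 = 2353156 ≡ 3774 (mod 4093)
254^32 ≡ 3774^2 = 14243076 ≡ 3529 (mod 4093)
254^64 ≡ 3529^2 = 12453841 ≡ 2935 (mod 4093)
254^128 ≡ 2935^2 = 8614225 ≡ 2553 (mod 4093)
254^256 ≡ 2553^2 = 6517809 ≡ 1753 (mod 4093)
254^257 = 254^256 * 254^1 ≡ 1753 * 254 (mod 4093).
1753 * 254 = 445262 ≡ 3218 (mod 4093).

3218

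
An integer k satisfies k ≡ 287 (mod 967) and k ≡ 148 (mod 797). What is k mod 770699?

967⁻¹ mod 797: 967·361 ≡ 1 (mod 797), so 967⁻¹ ≡ 361.
k = 287 + 967·((148 − 287)·361 mod 797) = 287 + 967·32 = 31231.

31231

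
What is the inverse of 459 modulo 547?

Run the extended Euclidean algorithm:
547 = 1·459 + 88
459 = 5·88 + 19
88 = 4·19 + 12
19 = 1·12 + 7
12 = 1·7 + 5
7 = 1·5 + 2
5 = 2·2 + 1
2 = 2·1 + 0
gcd(459, 547) = 1, so the inverse exists.
Back-substitute for 1:
1 = 1·5 − 2·2
  = −2·7 + 3·5
  = 3·12 − 5·7
  = −5·19 + 8·12
  = 8·88 − 37·19
  = −37·459 + 193·88
  = 193·547 − 230·459
So 459⁻¹ ≡ −230 ≡ 317 (mod 547).

317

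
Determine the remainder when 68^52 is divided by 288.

52 in binary is 110100, i.e. 52 = 32 + 16 + 4.
68^1 ≡ 68 (mod 288)
68^2 ≡ 68^2 = 4624 ≡ 16 (mod 288)
68^4 ≡ 16^2 = 256 (mod 288)
68^8 ≡ 256^2 = 65536 ≡ 160 (mod 288)
68^16 ≡ 160^2 = 25600 ≡ 256 (mod 288)
68^32 ≡ 256^2 = 65536 ≡ 160 (mod 288)
68^52 = 68^32 · 68^16 · 68^4 ≡ 160 · 256 · 256 (mod 288).
Accumulate the product:
160 · 256 = 40960 ≡ 64
64 · 256 = 16384 ≡ 256

256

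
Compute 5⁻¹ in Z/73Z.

44

By the extended Euclidean algorithm:
73 = 14×5 + 3
5 = 1×3 + 2
3 = 1×2 + 1
2 = 2×1 + 0
gcd(5, 73) = 1, so the inverse exists.
Bézout: 1 = 2×73 − 29×5.
So 5⁻¹ ≡ −29 ≡ 44 (mod 73).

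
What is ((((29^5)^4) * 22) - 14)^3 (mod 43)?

(29)^5 ≡ 20 (mod 43)
(20)^4 ≡ 40 (mod 43)
40 * 22 = 880 ≡ 20 (mod 43)
20 - 14 = 6
(6)^3 ≡ 1 (mod 43)

1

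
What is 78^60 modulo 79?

1

78^1 ≡ 78 (mod 79)
78^2 ≡ 78^2 = 6084 ≡ 1 (mod 79)
78^4 ≡ 1^2 = 1 (mod 79)
78^8 ≡ 1^2 = 1 (mod 79)
78^16 ≡ 1^2 = 1 (mod 79)
78^32 ≡ 1^2 = 1 (mod 79)
78^60 = 78^32 * 78^16 * 78^8 * 78^4 ≡ 1 * 1 * 1 * 1 (mod 79).
Accumulate the product:
1 * 1 = 1
1 * 1 = 1
1 * 1 = 1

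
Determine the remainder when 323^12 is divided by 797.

By square-and-multiply:
12 in binary is 1100, i.e. 12 = 8 + 4.
323^1 ≡ 323 (mod 797)
323^2 ≡ 323^2 = 104329 ≡ 719 (mod 797)
323^4 ≡ 719^2 = 516961 ≡ 505 (mod 797)
323^8 ≡ 505^2 = 255025 ≡ 782 (mod 797)
323^12 = 323^8 * 323^4 ≡ 782 * 505 (mod 797).
782 * 505 = 394910 ≡ 395 (mod 797).

395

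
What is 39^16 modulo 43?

16

By square-and-multiply:
39^1 ≡ 39 (mod 43)
39^2 ≡ 39^2 = 1521 ≡ 16 (mod 43)
39^4 ≡ 16^2 = 256 ≡ 41 (mod 43)
39^8 ≡ 41^2 = 1681 ≡ 4 (mod 43)
39^16 ≡ 4^2 = 16 (mod 43)
So 39^16 ≡ 16 (mod 43).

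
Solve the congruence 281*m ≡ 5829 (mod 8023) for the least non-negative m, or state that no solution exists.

gcd(281, 8023) = 1, so a unique solution mod 8023 exists.
281⁻¹ ≡ 828 (mod 8023).
m ≡ 828*5829 ≡ 4589 (mod 8023).

4589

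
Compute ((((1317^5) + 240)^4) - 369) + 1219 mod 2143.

(1317)^5 ≡ 1770 (mod 2143)
1770 + 240 = 2010
(2010)^4 ≡ 1291 (mod 2143)
1291 - 369 = 922
922 + 1219 = 2141

2141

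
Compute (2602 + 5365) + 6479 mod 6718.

1010

2602 + 5365 = 7967 ≡ 1249 (mod 6718)
1249 + 6479 = 7728 ≡ 1010 (mod 6718)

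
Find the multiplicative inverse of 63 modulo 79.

74

Run the extended Euclidean algorithm:
79 = 1*63 + 16
63 = 3*16 + 15
16 = 1*15 + 1
15 = 15*1 + 0
gcd(63, 79) = 1, so the inverse exists.
Bézout: 1 = 4*79 − 5*63.
So 63⁻¹ ≡ −5 ≡ 74 (mod 79).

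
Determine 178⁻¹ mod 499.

Apply the Euclidean algorithm and back-substitute:
499 = 2*178 + 143
178 = 1*143 + 35
143 = 4*35 + 3
35 = 11*3 + 2
3 = 1*2 + 1
2 = 2*1 + 0
gcd(178, 499) = 1, so the inverse exists.
Bézout: 1 = 61*499 − 171*178.
So 178⁻¹ ≡ −171 ≡ 328 (mod 499).

328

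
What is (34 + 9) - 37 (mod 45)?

34 + 9 = 43
43 - 37 = 6

6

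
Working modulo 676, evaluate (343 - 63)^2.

660

343 - 63 = 280
(280)^2 ≡ 660 (mod 676)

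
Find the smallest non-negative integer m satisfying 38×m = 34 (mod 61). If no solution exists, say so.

gcd(38, 61) = 1, so a unique solution mod 61 exists.
38⁻¹ ≡ 53 (mod 61).
m ≡ 53×34 ≡ 33 (mod 61).

33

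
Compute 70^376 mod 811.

46

By square-and-multiply:
376 in binary is 101111000, i.e. 376 = 256 + 64 + 32 + 16 + 8.
70^1 ≡ 70 (mod 811)
70^2 ≡ 70^2 = 4900 ≡ 34 (mod 811)
70^4 ≡ 34^2 = 1156 ≡ 345 (mod 811)
70^8 ≡ 345^2 = 119025 ≡ 619 (mod 811)
70^16 ≡ 619^2 = 383161 ≡ 369 (mod 811)
70^32 ≡ 369^2 = 136161 ≡ 724 (mod 811)
70^64 ≡ 724^2 = 524176 ≡ 270 (mod 811)
70^128 ≡ 270^2 = 72900 ≡ 721 (mod 811)
70^256 ≡ 721^2 = 519841 ≡ 801 (mod 811)
70^376 = 70^256 * 70^64 * 70^32 * 70^16 * 70^8 ≡ 801 * 270 * 724 * 369 * 619 (mod 811).
Accumulate the product:
801 * 270 = 216270 ≡ 544
544 * 724 = 393856 ≡ 521
521 * 369 = 192249 ≡ 42
42 * 619 = 25998 ≡ 46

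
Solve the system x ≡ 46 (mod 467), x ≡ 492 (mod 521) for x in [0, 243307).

95314

467⁻¹ mod 521: 467·164 ≡ 1 (mod 521), so 467⁻¹ ≡ 164.
x = 46 + 467·((492 − 46)·164 mod 521) = 46 + 467·204 = 95314.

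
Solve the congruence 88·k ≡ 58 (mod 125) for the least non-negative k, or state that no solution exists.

66

gcd(88, 125) = 1, so a unique solution mod 125 exists.
88⁻¹ ≡ 27 (mod 125).
k ≡ 27·58 ≡ 66 (mod 125).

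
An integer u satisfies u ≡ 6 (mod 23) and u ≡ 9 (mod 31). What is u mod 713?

443

23⁻¹ mod 31: 23*27 ≡ 1 (mod 31), so 23⁻¹ ≡ 27.
u = 6 + 23*((9 − 6)*27 mod 31) = 6 + 23*19 = 443.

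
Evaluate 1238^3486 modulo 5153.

3742

Using repeated squaring:
3486 in binary is 110110011110, i.e. 3486 = 2048 + 1024 + 256 + 128 + 16 + 8 + 4 + 2.
1238^1 ≡ 1238 (mod 5153)
1238^2 ≡ 1238^2 = 1532644 ≡ 2203 (mod 5153)
1238^4 ≡ 2203^2 = 4853209 ≡ 4236 (mod 5153)
1238^8 ≡ 4236^2 = 17943696 ≡ 950 (mod 5153)
1238^16 ≡ 950^2 = 902500 ≡ 725 (mod 5153)
1238^32 ≡ 725^2 = 525625 ≡ 19 (mod 5153)
1238^64 ≡ 19^2 = 361 (mod 5153)
1238^128 ≡ 361^2 = 130321 ≡ 1496 (mod 5153)
1238^256 ≡ 1496^2 = 2238016 ≡ 1614 (mod 5153)
1238^512 ≡ 1614^2 = 2604996 ≡ 2731 (mod 5153)
1238^1024 ≡ 2731^2 = 7458361 ≡ 1970 (mod 5153)
1238^2048 ≡ 1970^2 = 3880900 ≡ 691 (mod 5153)
1238^3486 = 1238^2048 * 1238^1024 * 1238^256 * 1238^128 * 1238^16 * 1238^8 * 1238^4 * 1238^2 ≡ 691 * 1970 * 1614 * 1496 * 725 * 950 * 4236 * 2203 (mod 5153).
Accumulate the product:
691 * 1970 = 1361270 ≡ 878
878 * 1614 = 1417092 ≡ 17
17 * 1496 = 25432 ≡ 4820
4820 * 725 = 3494500 ≡ 766
766 * 950 = 727700 ≡ 1127
1127 * 4236 = 4773972 ≡ 2294
2294 * 2203 = 5053682 ≡ 3742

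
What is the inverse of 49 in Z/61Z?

Run the extended Euclidean algorithm:
61 = 1·49 + 12
49 = 4·12 + 1
12 = 12·1 + 0
gcd(49, 61) = 1, so the inverse exists.
Back-substitute for 1:
1 = 1·49 − 4·12
  = −4·61 + 5·49
So 49⁻¹ ≡ 5 (mod 61).

5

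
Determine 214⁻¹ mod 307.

33

307 = 1*214 + 93
214 = 2*93 + 28
93 = 3*28 + 9
28 = 3*9 + 1
9 = 9*1 + 0
gcd(214, 307) = 1, so the inverse exists.
Back-substitute for 1:
1 = 1*28 − 3*9
  = −3*93 + 10*28
  = 10*214 − 23*93
  = −23*307 + 33*214
So 214⁻¹ ≡ 33 (mod 307).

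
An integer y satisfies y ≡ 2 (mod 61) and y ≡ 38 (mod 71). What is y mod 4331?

2381

61⁻¹ mod 71: 61×7 ≡ 1 (mod 71), so 61⁻¹ ≡ 7.
y = 2 + 61×((38 − 2)×7 mod 71) = 2 + 61×39 = 2381.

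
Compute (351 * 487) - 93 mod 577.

351 * 487 = 170937 ≡ 145 (mod 577)
145 - 93 = 52

52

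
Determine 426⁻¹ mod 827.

794

Apply the Euclidean algorithm and back-substitute:
827 = 1*426 + 401
426 = 1*401 + 25
401 = 16*25 + 1
25 = 25*1 + 0
gcd(426, 827) = 1, so the inverse exists.
Back-substitute for 1:
1 = 1*401 − 16*25
  = −16*426 + 17*401
  = 17*827 − 33*426
So 426⁻¹ ≡ −33 ≡ 794 (mod 827).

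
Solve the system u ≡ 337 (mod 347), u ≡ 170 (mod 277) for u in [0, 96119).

83270

347⁻¹ mod 277: 347*186 ≡ 1 (mod 277), so 347⁻¹ ≡ 186.
u = 337 + 347*((170 − 337)*186 mod 277) = 337 + 347*239 = 83270.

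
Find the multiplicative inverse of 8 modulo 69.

26

By the extended Euclidean algorithm:
69 = 8×8 + 5
8 = 1×5 + 3
5 = 1×3 + 2
3 = 1×2 + 1
2 = 2×1 + 0
gcd(8, 69) = 1, so the inverse exists.
Back-substitute for 1:
1 = 1×3 − 1×2
  = −1×5 + 2×3
  = 2×8 − 3×5
  = −3×69 + 26×8
So 8⁻¹ ≡ 26 (mod 69).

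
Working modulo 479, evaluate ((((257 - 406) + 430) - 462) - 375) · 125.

434

257 - 406 = -149 ≡ 330 (mod 479)
330 + 430 = 760 ≡ 281 (mod 479)
281 - 462 = -181 ≡ 298 (mod 479)
298 - 375 = -77 ≡ 402 (mod 479)
402 · 125 = 50250 ≡ 434 (mod 479)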